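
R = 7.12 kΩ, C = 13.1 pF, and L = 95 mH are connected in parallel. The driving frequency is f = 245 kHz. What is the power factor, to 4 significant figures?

ω = 2πf = 1.539e+06 rad/s
X_L = ωL = 146200 Ω
X_C = 1/(ωC) = 49590 Ω
Parallel: admittances add. Y = 1/R + 1/(jωL) + jωC
Y = (0.0001404 + j1.333e-05) S
|Y| = 0.0001411 S → |Z| = 1/|Y| = 7088 Ω, ∠Z = −∠Y = -5.421°
cos φ = cos(-5.421°) = 0.9955

0.9955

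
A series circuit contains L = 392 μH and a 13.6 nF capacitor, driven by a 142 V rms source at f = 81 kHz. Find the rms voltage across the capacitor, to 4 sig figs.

ω = 2πf = 508900 rad/s
X_L = ωL = 199.5 Ω
X_C = 1/(ωC) = 144.5 Ω
Net reactance X = X_L − X_C = 55.03 Ω
Z = j55.03 Ω
|Z| = √(0² + 55.03²) = 55.03 Ω
I = V/|Z| = 2.581 A
V_C = I·|Z_C| = 2.581 × 144.5 = 372.8 V

372.8 V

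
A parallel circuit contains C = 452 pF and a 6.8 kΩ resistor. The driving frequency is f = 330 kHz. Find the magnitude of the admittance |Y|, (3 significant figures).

ω = 2πf = 2.073e+06 rad/s
X_C = 1/(ωC) = 1070 Ω
Parallel: admittances add. Y = 1/R + jωC
Y = (0.000147 + j0.000937) S
|Y| = 0.000949 S → |Z| = 1/|Y| = 1050 Ω, ∠Z = −∠Y = -81.1°

949 μS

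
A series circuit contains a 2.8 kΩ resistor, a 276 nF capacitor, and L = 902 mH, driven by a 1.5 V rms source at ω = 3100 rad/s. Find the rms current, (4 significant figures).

463.2 μA

X_L = ωL = 2796 Ω
X_C = 1/(ωC) = 1169 Ω
Net reactance X = X_L − X_C = 1627 Ω
Z = 2800 + j1627 Ω
|Z| = √(2800² + 1627²) = 3239 Ω
I = V/|Z| = 1.5/3239 = 463.2 μA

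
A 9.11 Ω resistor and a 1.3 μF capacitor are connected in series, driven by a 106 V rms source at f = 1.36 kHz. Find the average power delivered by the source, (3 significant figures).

ω = 2πf = 8545 rad/s
X_C = 1/(ωC) = 90.0 Ω
Z = 9.11 − j90.0 Ω
|Z| = √(9.11² + 90.0²) = 90.5 Ω
∠Z = arctan(-90.0/9.11) = -84.2°
I = V/|Z| = 1.17 A
P = VI cos φ = 106 × 1.17 × cos(-84.2°) = 12.5 W

12.5 W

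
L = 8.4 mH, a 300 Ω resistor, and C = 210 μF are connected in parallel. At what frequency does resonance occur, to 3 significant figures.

ω₀ = 1/√(LC) = 1/√(0.0084 × 0.00021) = 752.9 rad/s
f₀ = ω₀/(2π) = 120 Hz

120 Hz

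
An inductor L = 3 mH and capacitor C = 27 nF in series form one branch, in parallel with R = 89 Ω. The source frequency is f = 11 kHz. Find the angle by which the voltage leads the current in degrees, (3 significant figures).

-15.2°

ω = 2πf = 69120 rad/s
X_L = ωL = 207 Ω
X_C = 1/(ωC) = 536 Ω
Branch 1: Z₁ = R = 89.0 Ω
Branch 2 (series LC): Z₂ = j(X_L − X_C) = −j329 Ω
Parallel: Z = Z₁Z₂/(Z₁+Z₂), |Z| = 85.9 Ω, ∠Z = -15.2°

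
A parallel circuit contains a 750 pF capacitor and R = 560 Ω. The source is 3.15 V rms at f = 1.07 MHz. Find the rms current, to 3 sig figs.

16.8 mA

ω = 2πf = 6.723e+06 rad/s
X_C = 1/(ωC) = 198 Ω
Parallel: admittances add. Y = 1/R + jωC
Y = (0.00179 + j0.00504) S
|Y| = 0.00535 S → |Z| = 1/|Y| = 187 Ω, ∠Z = −∠Y = -70.5°
I = V/|Z| = 3.15/187 = 16.8 mA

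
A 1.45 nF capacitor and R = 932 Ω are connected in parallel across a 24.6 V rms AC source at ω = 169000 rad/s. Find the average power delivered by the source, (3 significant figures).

649 mW

X_C = 1/(ωC) = 4080 Ω
Parallel: admittances add. Y = 1/R + jωC
Y = (0.00107 + j0.000245) S
|Y| = 0.00110 S → |Z| = 1/|Y| = 909 Ω, ∠Z = −∠Y = -12.9°
I = V/|Z| = 27.1 mA
P = VI cos φ = 24.6 × 0.0271 × cos(-12.9°) = 649 mW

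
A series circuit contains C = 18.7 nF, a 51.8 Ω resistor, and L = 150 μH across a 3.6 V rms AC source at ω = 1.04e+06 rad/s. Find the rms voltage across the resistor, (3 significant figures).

X_L = ωL = 156 Ω
X_C = 1/(ωC) = 51.4 Ω
Net reactance X = X_L − X_C = 105 Ω
Z = 51.8 + j105 Ω
|Z| = √(51.8² + 105²) = 117 Ω
I = V/|Z| = 30.8 mA
V_R = I·|Z_R| = 0.0308 × 51.8 = 1.60 V

1.60 V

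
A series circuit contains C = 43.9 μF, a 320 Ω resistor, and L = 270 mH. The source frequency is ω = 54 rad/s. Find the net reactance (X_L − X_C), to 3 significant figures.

-407 Ω

X_L = ωL = 14.6 Ω
X_C = 1/(ωC) = 422 Ω
X = 14.6 − 422 = -407 Ω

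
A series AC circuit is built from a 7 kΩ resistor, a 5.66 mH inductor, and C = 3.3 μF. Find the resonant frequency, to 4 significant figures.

1.165 kHz

ω₀ = 1/√(LC) = 1/√(0.00566 × 3.3e-06) = 7317 rad/s
f₀ = ω₀/(2π) = 1.165 kHz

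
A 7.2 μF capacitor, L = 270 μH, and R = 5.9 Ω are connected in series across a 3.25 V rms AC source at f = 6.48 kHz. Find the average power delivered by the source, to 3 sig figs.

675 mW

ω = 2πf = 40720 rad/s
X_L = ωL = 11.0 Ω
X_C = 1/(ωC) = 3.41 Ω
Net reactance X = X_L − X_C = 7.58 Ω
Z = 5.90 + j7.58 Ω
|Z| = √(5.90² + 7.58²) = 9.61 Ω
∠Z = arctan(7.58/5.90) = 52.1°
I = V/|Z| = 338 mA
P = VI cos φ = 3.25 × 0.338 × cos(52.1°) = 675 mW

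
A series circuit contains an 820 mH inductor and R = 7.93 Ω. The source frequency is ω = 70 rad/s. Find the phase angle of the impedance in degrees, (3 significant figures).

X_L = ωL = 57.4 Ω
Z = 7.93 + j57.4 Ω
|Z| = √(7.93² + 57.4²) = 57.9 Ω
∠Z = arctan(57.4/7.93) = 82.1°

82.1°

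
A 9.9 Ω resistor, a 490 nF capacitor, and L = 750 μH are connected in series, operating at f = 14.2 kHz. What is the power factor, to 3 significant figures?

0.219

ω = 2πf = 89220 rad/s
X_L = ωL = 66.9 Ω
X_C = 1/(ωC) = 22.9 Ω
Net reactance X = X_L − X_C = 44.0 Ω
Z = 9.90 + j44.0 Ω
|Z| = √(9.90² + 44.0²) = 45.1 Ω
∠Z = arctan(44.0/9.90) = 77.3°
cos φ = cos(77.3°) = 0.219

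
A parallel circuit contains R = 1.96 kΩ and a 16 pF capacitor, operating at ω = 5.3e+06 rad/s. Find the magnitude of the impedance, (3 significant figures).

1930 Ω

X_C = 1/(ωC) = 11800 Ω
Parallel: admittances add. Y = 1/R + jωC
Y = (0.000510 + j8.48e-05) S
|Y| = 0.000517 S → |Z| = 1/|Y| = 1930 Ω, ∠Z = −∠Y = -9.44°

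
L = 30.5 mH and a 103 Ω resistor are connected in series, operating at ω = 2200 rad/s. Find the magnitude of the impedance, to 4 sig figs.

122.9 Ω

X_L = ωL = 67.10 Ω
Z = 103.0 + j67.10 Ω
|Z| = √(103.0² + 67.10²) = 122.9 Ω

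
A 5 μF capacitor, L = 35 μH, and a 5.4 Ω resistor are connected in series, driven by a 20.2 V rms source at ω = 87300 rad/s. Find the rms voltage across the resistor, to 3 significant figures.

20.0 V

X_L = ωL = 3.06 Ω
X_C = 1/(ωC) = 2.29 Ω
Net reactance X = X_L − X_C = 0.765 Ω
Z = 5.40 + j0.765 Ω
|Z| = √(5.40² + 0.765²) = 5.45 Ω
I = V/|Z| = 3.70 A
V_R = I·|Z_R| = 3.70 × 5.40 = 20.0 V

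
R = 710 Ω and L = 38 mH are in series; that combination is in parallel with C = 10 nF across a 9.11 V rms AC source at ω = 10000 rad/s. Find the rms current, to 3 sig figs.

X_L = ωL = 380 Ω
X_C = 1/(ωC) = 10000 Ω
Branch 1 (R+jX_L): Z₁ = 710 + j380 Ω, |Z₁| = 805 Ω
Branch 2 (−jX_C): Z₂ = −j10000 Ω
Parallel: Z = Z₁Z₂/(Z₁+Z₂), |Z| = 835 Ω, ∠Z = 23.9°
I = V/|Z| = 9.11/835 = 10.9 mA

10.9 mA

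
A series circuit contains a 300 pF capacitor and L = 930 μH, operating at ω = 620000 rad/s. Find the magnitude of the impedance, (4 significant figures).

X_L = ωL = 576.6 Ω
X_C = 1/(ωC) = 5376 Ω
Net reactance X = X_L − X_C = -4800 Ω
Z = − j4800 Ω
|Z| = √(0² + 4800²) = 4800 Ω

4800 Ω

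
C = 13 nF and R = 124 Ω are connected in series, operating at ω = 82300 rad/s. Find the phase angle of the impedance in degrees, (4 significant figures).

X_C = 1/(ωC) = 934.7 Ω
Z = 124.0 − j934.7 Ω
|Z| = √(124.0² + 934.7²) = 942.9 Ω
∠Z = arctan(-934.7/124.0) = -82.44°

-82.44°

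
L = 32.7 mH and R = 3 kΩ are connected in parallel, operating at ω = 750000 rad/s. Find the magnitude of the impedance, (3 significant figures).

2980 Ω

X_L = ωL = 24500 Ω
Parallel: admittances add. Y = 1/R + 1/(jωL)
Y = (0.000333 − j4.08e-05) S
|Y| = 0.000336 S → |Z| = 1/|Y| = 2980 Ω, ∠Z = −∠Y = 6.97°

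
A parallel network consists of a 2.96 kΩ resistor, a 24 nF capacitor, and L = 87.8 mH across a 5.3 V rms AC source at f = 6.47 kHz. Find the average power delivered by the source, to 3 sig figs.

9.49 mW

ω = 2πf = 40650 rad/s
X_L = ωL = 3570 Ω
X_C = 1/(ωC) = 1020 Ω
Parallel: admittances add. Y = 1/R + 1/(jωL) + jωC
Y = (0.000338 + j0.000695) S
|Y| = 0.000773 S → |Z| = 1/|Y| = 1290 Ω, ∠Z = −∠Y = -64.1°
I = V/|Z| = 4.10 mA
P = VI cos φ = 5.3 × 0.00410 × cos(-64.1°) = 9.49 mW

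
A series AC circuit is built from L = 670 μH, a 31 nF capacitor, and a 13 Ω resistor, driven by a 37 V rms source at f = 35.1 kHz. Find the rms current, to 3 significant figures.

ω = 2πf = 220500 rad/s
X_L = ωL = 148 Ω
X_C = 1/(ωC) = 146 Ω
Net reactance X = X_L − X_C = 1.49 Ω
Z = 13.0 + j1.49 Ω
|Z| = √(13.0² + 1.49²) = 13.1 Ω
I = V/|Z| = 37/13.1 = 2.83 A

2.83 A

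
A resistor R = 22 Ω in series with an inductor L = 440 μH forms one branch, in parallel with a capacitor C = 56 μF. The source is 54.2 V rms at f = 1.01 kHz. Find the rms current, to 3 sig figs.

ω = 2πf = 6346 rad/s
X_L = ωL = 2.79 Ω
X_C = 1/(ωC) = 2.81 Ω
Branch 1 (R+jX_L): Z₁ = 22.0 + j2.79 Ω, |Z₁| = 22.2 Ω
Branch 2 (−jX_C): Z₂ = −j2.81 Ω
Parallel: Z = Z₁Z₂/(Z₁+Z₂), |Z| = 2.84 Ω, ∠Z = -82.7°
I = V/|Z| = 54.2/2.84 = 19.1 A

19.1 A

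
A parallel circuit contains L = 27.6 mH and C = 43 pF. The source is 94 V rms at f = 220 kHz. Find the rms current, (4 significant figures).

ω = 2πf = 1.382e+06 rad/s
X_L = ωL = 38150 Ω
X_C = 1/(ωC) = 16820 Ω
Parallel: admittances add. Y = 1/(jωL) + jωC
Y = (0 + j3.323e-05) S
|Y| = 3.323e-05 S → |Z| = 1/|Y| = 30100 Ω, ∠Z = −∠Y = -90.00°
I = V/|Z| = 94/30100 = 3.123 mA

3.123 mA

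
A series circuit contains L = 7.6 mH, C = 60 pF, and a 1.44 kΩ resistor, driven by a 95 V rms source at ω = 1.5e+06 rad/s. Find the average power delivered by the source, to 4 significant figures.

6.025 W

X_L = ωL = 11400 Ω
X_C = 1/(ωC) = 11110 Ω
Net reactance X = X_L − X_C = 288.9 Ω
Z = 1440 + j288.9 Ω
|Z| = √(1440² + 288.9²) = 1469 Ω
∠Z = arctan(288.9/1440) = 11.34°
I = V/|Z| = 64.68 mA
P = VI cos φ = 95 × 0.06468 × cos(11.34°) = 6.025 W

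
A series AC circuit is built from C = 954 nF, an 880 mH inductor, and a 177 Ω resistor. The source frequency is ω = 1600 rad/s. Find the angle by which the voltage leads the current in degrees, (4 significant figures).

X_L = ωL = 1408 Ω
X_C = 1/(ωC) = 655.1 Ω
Net reactance X = X_L − X_C = 752.9 Ω
Z = 177.0 + j752.9 Ω
|Z| = √(177.0² + 752.9²) = 773.4 Ω
∠Z = arctan(752.9/177.0) = 76.77°

76.77°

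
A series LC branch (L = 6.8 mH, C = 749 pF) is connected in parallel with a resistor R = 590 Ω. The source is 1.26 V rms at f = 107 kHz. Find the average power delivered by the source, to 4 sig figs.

ω = 2πf = 672300 rad/s
X_L = ωL = 4572 Ω
X_C = 1/(ωC) = 1986 Ω
Branch 1: Z₁ = R = 590.0 Ω
Branch 2 (series LC): Z₂ = j(X_L − X_C) = j2586 Ω
Parallel: Z = Z₁Z₂/(Z₁+Z₂), |Z| = 575.2 Ω, ∠Z = 12.85°
I = V/|Z| = 2.190 mA
P = VI cos φ = 1.26 × 0.002190 × cos(12.85°) = 2.691 mW

2.691 mW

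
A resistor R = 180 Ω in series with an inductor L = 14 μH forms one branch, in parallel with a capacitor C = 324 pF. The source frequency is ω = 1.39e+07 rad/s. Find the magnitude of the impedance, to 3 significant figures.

X_L = ωL = 195 Ω
X_C = 1/(ωC) = 222 Ω
Branch 1 (R+jX_L): Z₁ = 180 + j195 Ω, |Z₁| = 265 Ω
Branch 2 (−jX_C): Z₂ = −j222 Ω
Parallel: Z = Z₁Z₂/(Z₁+Z₂), |Z| = 323 Ω, ∠Z = -34.1°

323 Ω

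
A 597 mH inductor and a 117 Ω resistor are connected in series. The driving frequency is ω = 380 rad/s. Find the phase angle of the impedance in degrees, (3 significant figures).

X_L = ωL = 227 Ω
Z = 117 + j227 Ω
|Z| = √(117² + 227²) = 255 Ω
∠Z = arctan(227/117) = 62.7°

62.7°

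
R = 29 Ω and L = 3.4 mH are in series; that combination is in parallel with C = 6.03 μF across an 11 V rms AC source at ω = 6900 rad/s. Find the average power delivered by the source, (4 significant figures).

2.522 W

X_L = ωL = 23.46 Ω
X_C = 1/(ωC) = 24.03 Ω
Branch 1 (R+jX_L): Z₁ = 29.00 + j23.46 Ω, |Z₁| = 37.30 Ω
Branch 2 (−jX_C): Z₂ = −j24.03 Ω
Parallel: Z = Z₁Z₂/(Z₁+Z₂), |Z| = 30.91 Ω, ∠Z = -49.89°
I = V/|Z| = 355.9 mA
P = VI cos φ = 11 × 0.3559 × cos(-49.89°) = 2.522 W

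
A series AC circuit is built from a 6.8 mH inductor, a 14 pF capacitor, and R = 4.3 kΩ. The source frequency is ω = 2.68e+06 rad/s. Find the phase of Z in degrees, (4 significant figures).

-62.97°

X_L = ωL = 18220 Ω
X_C = 1/(ωC) = 26650 Ω
Net reactance X = X_L − X_C = -8428 Ω
Z = 4300 − j8428 Ω
|Z| = √(4300² + 8428²) = 9462 Ω
∠Z = arctan(-8428/4300) = -62.97°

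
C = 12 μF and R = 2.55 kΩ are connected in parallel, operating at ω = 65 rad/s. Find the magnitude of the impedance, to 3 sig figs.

X_C = 1/(ωC) = 1280 Ω
Parallel: admittances add. Y = 1/R + jωC
Y = (0.000392 + j0.000780) S
|Y| = 0.000873 S → |Z| = 1/|Y| = 1150 Ω, ∠Z = −∠Y = -63.3°

1150 Ω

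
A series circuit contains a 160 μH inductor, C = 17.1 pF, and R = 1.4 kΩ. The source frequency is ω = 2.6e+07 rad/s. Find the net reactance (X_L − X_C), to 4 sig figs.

1911 Ω

X_L = ωL = 4160 Ω
X_C = 1/(ωC) = 2249 Ω
X = 4160 − 2249 = 1911 Ω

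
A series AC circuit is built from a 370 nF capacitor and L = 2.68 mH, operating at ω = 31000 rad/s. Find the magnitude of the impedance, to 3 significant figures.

X_L = ωL = 83.1 Ω
X_C = 1/(ωC) = 87.2 Ω
Net reactance X = X_L − X_C = -4.10 Ω
Z = − j4.10 Ω
|Z| = √(0² + 4.10²) = 4.10 Ω

4.10 Ω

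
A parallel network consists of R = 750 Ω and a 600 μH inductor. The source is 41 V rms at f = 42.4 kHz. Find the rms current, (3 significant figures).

ω = 2πf = 266400 rad/s
X_L = ωL = 160 Ω
Parallel: admittances add. Y = 1/R + 1/(jωL)
Y = (0.00133 − j0.00626) S
|Y| = 0.00640 S → |Z| = 1/|Y| = 156 Ω, ∠Z = −∠Y = 78.0°
I = V/|Z| = 41/156 = 262 mA

262 mA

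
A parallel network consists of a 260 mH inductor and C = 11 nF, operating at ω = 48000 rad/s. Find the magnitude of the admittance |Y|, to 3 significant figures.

X_L = ωL = 12500 Ω
X_C = 1/(ωC) = 1890 Ω
Parallel: admittances add. Y = 1/(jωL) + jωC
Y = (0 + j0.000448) S
|Y| = 0.000448 S → |Z| = 1/|Y| = 2230 Ω, ∠Z = −∠Y = -90.0°

448 μS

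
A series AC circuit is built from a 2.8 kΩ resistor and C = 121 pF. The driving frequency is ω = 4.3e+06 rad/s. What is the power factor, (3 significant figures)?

X_C = 1/(ωC) = 1920 Ω
Z = 2800 − j1920 Ω
|Z| = √(2800² + 1920²) = 3400 Ω
∠Z = arctan(-1920/2800) = -34.5°
cos φ = cos(-34.5°) = 0.824

0.824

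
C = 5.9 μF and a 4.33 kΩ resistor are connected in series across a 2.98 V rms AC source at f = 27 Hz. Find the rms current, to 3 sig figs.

ω = 2πf = 169.6 rad/s
X_C = 1/(ωC) = 999 Ω
Z = 4330 − j999 Ω
|Z| = √(4330² + 999²) = 4440 Ω
I = V/|Z| = 2.98/4440 = 671 μA

671 μA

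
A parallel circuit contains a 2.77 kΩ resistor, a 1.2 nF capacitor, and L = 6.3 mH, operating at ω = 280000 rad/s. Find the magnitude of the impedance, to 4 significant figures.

2334 Ω

X_L = ωL = 1764 Ω
X_C = 1/(ωC) = 2976 Ω
Parallel: admittances add. Y = 1/R + 1/(jωL) + jωC
Y = (0.0003610 − j0.0002309) S
|Y| = 0.0004285 S → |Z| = 1/|Y| = 2334 Ω, ∠Z = −∠Y = 32.60°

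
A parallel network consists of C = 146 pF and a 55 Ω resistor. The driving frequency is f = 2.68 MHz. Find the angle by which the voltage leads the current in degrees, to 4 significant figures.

ω = 2πf = 1.684e+07 rad/s
X_C = 1/(ωC) = 406.8 Ω
Parallel: admittances add. Y = 1/R + jωC
Y = (0.01818 + j0.002458) S
|Y| = 0.01835 S → |Z| = 1/|Y| = 54.50 Ω, ∠Z = −∠Y = -7.701°

-7.701°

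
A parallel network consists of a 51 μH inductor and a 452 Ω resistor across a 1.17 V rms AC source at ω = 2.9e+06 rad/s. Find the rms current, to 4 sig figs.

8.323 mA

X_L = ωL = 147.9 Ω
Parallel: admittances add. Y = 1/R + 1/(jωL)
Y = (0.002212 − j0.006761) S
|Y| = 0.007114 S → |Z| = 1/|Y| = 140.6 Ω, ∠Z = −∠Y = 71.88°
I = V/|Z| = 1.17/140.6 = 8.323 mA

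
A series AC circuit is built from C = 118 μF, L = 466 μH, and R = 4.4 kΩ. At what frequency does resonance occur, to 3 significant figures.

679 Hz

ω₀ = 1/√(LC) = 1/√(0.000466 × 0.000118) = 4264 rad/s
f₀ = ω₀/(2π) = 679 Hz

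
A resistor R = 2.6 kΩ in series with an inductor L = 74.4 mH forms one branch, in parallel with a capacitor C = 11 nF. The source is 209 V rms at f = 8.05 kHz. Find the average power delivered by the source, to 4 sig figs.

ω = 2πf = 50580 rad/s
X_L = ωL = 3763 Ω
X_C = 1/(ωC) = 1797 Ω
Branch 1 (R+jX_L): Z₁ = 2600 + j3763 Ω, |Z₁| = 4574 Ω
Branch 2 (−jX_C): Z₂ = −j1797 Ω
Parallel: Z = Z₁Z₂/(Z₁+Z₂), |Z| = 2522 Ω, ∠Z = -71.73°
I = V/|Z| = 82.87 mA
P = VI cos φ = 209 × 0.08287 × cos(-71.73°) = 5.429 W

5.429 W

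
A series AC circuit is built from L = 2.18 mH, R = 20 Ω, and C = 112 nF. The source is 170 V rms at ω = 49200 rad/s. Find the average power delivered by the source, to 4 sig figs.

X_L = ωL = 107.3 Ω
X_C = 1/(ωC) = 181.5 Ω
Net reactance X = X_L − X_C = -74.22 Ω
Z = 20.00 − j74.22 Ω
|Z| = √(20.00² + 74.22²) = 76.87 Ω
∠Z = arctan(-74.22/20.00) = -74.92°
I = V/|Z| = 2.212 A
P = VI cos φ = 170 × 2.212 × cos(-74.92°) = 97.83 W

97.83 W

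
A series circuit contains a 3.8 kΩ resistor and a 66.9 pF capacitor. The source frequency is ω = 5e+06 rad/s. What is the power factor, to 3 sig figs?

0.786

X_C = 1/(ωC) = 2990 Ω
Z = 3800 − j2990 Ω
|Z| = √(3800² + 2990²) = 4840 Ω
∠Z = arctan(-2990/3800) = -38.2°
cos φ = cos(-38.2°) = 0.786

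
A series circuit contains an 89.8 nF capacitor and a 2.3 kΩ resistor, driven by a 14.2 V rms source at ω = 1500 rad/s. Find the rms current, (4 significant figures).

1.827 mA

X_C = 1/(ωC) = 7424 Ω
Z = 2300 − j7424 Ω
|Z| = √(2300² + 7424²) = 7772 Ω
I = V/|Z| = 14.2/7772 = 1.827 mA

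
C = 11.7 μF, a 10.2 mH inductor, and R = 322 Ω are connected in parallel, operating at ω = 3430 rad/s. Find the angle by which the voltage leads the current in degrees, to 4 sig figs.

X_L = ωL = 34.99 Ω
X_C = 1/(ωC) = 24.92 Ω
Parallel: admittances add. Y = 1/R + 1/(jωL) + jωC
Y = (0.003106 + j0.01155) S
|Y| = 0.01196 S → |Z| = 1/|Y| = 83.62 Ω, ∠Z = −∠Y = -74.95°

-74.95°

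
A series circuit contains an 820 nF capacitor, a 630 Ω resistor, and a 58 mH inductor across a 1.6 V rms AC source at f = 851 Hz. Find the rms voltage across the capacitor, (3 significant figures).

0.574 V

ω = 2πf = 5347 rad/s
X_L = ωL = 310 Ω
X_C = 1/(ωC) = 228 Ω
Net reactance X = X_L − X_C = 82.1 Ω
Z = 630 + j82.1 Ω
|Z| = √(630² + 82.1²) = 635 Ω
I = V/|Z| = 2.52 mA
V_C = I·|Z_C| = 0.00252 × 228 = 0.574 V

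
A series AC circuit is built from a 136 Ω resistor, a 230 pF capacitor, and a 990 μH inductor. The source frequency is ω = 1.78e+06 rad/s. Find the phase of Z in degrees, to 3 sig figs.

X_L = ωL = 1760 Ω
X_C = 1/(ωC) = 2440 Ω
Net reactance X = X_L − X_C = -680 Ω
Z = 136 − j680 Ω
|Z| = √(136² + 680²) = 694 Ω
∠Z = arctan(-680/136) = -78.7°

-78.7°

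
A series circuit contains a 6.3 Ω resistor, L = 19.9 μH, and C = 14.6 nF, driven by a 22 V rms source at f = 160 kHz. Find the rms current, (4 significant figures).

ω = 2πf = 1.005e+06 rad/s
X_L = ωL = 20.01 Ω
X_C = 1/(ωC) = 68.13 Ω
Net reactance X = X_L − X_C = -48.13 Ω
Z = 6.300 − j48.13 Ω
|Z| = √(6.300² + 48.13²) = 48.54 Ω
I = V/|Z| = 22/48.54 = 453.3 mA

453.3 mA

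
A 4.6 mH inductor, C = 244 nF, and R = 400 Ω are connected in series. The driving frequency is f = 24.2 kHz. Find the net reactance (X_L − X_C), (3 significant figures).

ω = 2πf = 152100 rad/s
X_L = ωL = 699 Ω
X_C = 1/(ωC) = 27.0 Ω
X = 699 − 27.0 = 672 Ω

672 Ω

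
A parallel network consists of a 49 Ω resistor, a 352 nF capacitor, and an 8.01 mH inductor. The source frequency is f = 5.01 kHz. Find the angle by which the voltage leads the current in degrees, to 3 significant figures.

-19.2°

ω = 2πf = 31480 rad/s
X_L = ωL = 252 Ω
X_C = 1/(ωC) = 90.2 Ω
Parallel: admittances add. Y = 1/R + 1/(jωL) + jωC
Y = (0.0204 + j0.00711) S
|Y| = 0.0216 S → |Z| = 1/|Y| = 46.3 Ω, ∠Z = −∠Y = -19.2°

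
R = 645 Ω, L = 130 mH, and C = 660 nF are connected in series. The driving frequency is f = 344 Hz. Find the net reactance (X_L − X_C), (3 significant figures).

ω = 2πf = 2161 rad/s
X_L = ωL = 281 Ω
X_C = 1/(ωC) = 701 Ω
X = 281 − 701 = -420 Ω

-420 Ω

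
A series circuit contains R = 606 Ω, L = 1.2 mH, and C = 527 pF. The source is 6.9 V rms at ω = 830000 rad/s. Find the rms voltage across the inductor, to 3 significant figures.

4.82 V

X_L = ωL = 996 Ω
X_C = 1/(ωC) = 2290 Ω
Net reactance X = X_L − X_C = -1290 Ω
Z = 606 − j1290 Ω
|Z| = √(606² + 1290²) = 1430 Ω
I = V/|Z| = 4.84 mA
V_L = I·|Z_L| = 0.00484 × 996 = 4.82 V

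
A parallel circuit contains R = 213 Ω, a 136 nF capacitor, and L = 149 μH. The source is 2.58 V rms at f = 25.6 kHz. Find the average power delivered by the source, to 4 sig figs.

ω = 2πf = 160800 rad/s
X_L = ωL = 23.97 Ω
X_C = 1/(ωC) = 45.71 Ω
Parallel: admittances add. Y = 1/R + 1/(jωL) + jωC
Y = (0.004695 − j0.01985) S
|Y| = 0.02040 S → |Z| = 1/|Y| = 49.03 Ω, ∠Z = −∠Y = 76.69°
I = V/|Z| = 52.62 mA
P = VI cos φ = 2.58 × 0.05262 × cos(76.69°) = 31.25 mW

31.25 mW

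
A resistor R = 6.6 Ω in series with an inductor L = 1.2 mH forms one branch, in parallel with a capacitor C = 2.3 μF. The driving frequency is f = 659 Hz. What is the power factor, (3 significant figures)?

ω = 2πf = 4141 rad/s
X_L = ωL = 4.97 Ω
X_C = 1/(ωC) = 105 Ω
Branch 1 (R+jX_L): Z₁ = 6.60 + j4.97 Ω, |Z₁| = 8.26 Ω
Branch 2 (−jX_C): Z₂ = −j105 Ω
Parallel: Z = Z₁Z₂/(Z₁+Z₂), |Z| = 8.65 Ω, ∠Z = 33.2°
cos φ = cos(33.2°) = 0.837

0.837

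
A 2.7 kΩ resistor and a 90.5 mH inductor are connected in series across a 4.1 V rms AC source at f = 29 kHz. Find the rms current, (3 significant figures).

ω = 2πf = 182200 rad/s
X_L = ωL = 16500 Ω
Z = 2700 + j16500 Ω
|Z| = √(2700² + 16500²) = 16700 Ω
I = V/|Z| = 4.1/16700 = 245 μA

245 μA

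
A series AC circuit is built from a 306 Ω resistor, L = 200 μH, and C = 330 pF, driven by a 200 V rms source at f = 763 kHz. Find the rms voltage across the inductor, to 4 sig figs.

428.4 V

ω = 2πf = 4.794e+06 rad/s
X_L = ωL = 958.8 Ω
X_C = 1/(ωC) = 632.1 Ω
Net reactance X = X_L − X_C = 326.7 Ω
Z = 306.0 + j326.7 Ω
|Z| = √(306.0² + 326.7²) = 447.6 Ω
I = V/|Z| = 446.8 mA
V_L = I·|Z_L| = 0.4468 × 958.8 = 428.4 V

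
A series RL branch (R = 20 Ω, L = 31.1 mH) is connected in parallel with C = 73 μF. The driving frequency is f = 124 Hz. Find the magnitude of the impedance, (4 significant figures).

ω = 2πf = 779.1 rad/s
X_L = ωL = 24.23 Ω
X_C = 1/(ωC) = 17.58 Ω
Branch 1 (R+jX_L): Z₁ = 20.00 + j24.23 Ω, |Z₁| = 31.42 Ω
Branch 2 (−jX_C): Z₂ = −j17.58 Ω
Parallel: Z = Z₁Z₂/(Z₁+Z₂), |Z| = 26.21 Ω, ∠Z = -57.92°

26.21 Ω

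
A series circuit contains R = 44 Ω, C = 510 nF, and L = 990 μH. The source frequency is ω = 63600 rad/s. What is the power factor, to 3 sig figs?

X_L = ωL = 63.0 Ω
X_C = 1/(ωC) = 30.8 Ω
Net reactance X = X_L − X_C = 32.1 Ω
Z = 44.0 + j32.1 Ω
|Z| = √(44.0² + 32.1²) = 54.5 Ω
∠Z = arctan(32.1/44.0) = 36.1°
cos φ = cos(36.1°) = 0.808

0.808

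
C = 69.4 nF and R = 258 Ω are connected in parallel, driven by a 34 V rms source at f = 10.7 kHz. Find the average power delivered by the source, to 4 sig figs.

ω = 2πf = 67230 rad/s
X_C = 1/(ωC) = 214.3 Ω
Parallel: admittances add. Y = 1/R + jωC
Y = (0.003876 + j0.004666) S
|Y| = 0.006066 S → |Z| = 1/|Y| = 164.9 Ω, ∠Z = −∠Y = -50.28°
I = V/|Z| = 206.2 mA
P = VI cos φ = 34 × 0.2062 × cos(-50.28°) = 4.481 W

4.481 W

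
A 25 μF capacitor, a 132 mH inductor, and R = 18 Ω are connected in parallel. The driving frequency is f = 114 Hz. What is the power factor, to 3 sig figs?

ω = 2πf = 716.3 rad/s
X_L = ωL = 94.5 Ω
X_C = 1/(ωC) = 55.8 Ω
Parallel: admittances add. Y = 1/R + 1/(jωL) + jωC
Y = (0.0556 + j0.00733) S
|Y| = 0.0560 S → |Z| = 1/|Y| = 17.8 Ω, ∠Z = −∠Y = -7.52°
cos φ = cos(-7.52°) = 0.991

0.991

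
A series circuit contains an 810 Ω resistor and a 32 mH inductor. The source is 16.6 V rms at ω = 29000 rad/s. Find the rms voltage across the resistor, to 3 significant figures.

X_L = ωL = 928 Ω
Z = 810 + j928 Ω
|Z| = √(810² + 928²) = 1230 Ω
I = V/|Z| = 13.5 mA
V_R = I·|Z_R| = 0.0135 × 810 = 10.9 V

10.9 V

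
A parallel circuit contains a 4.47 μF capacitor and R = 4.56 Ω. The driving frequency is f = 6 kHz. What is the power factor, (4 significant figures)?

0.7929

ω = 2πf = 37700 rad/s
X_C = 1/(ωC) = 5.934 Ω
Parallel: admittances add. Y = 1/R + jωC
Y = (0.2193 + j0.1685) S
|Y| = 0.2766 S → |Z| = 1/|Y| = 3.616 Ω, ∠Z = −∠Y = -37.54°
cos φ = cos(-37.54°) = 0.7929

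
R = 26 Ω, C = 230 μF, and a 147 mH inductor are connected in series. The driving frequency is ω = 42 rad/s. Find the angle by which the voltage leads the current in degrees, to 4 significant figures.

-75.05°

X_L = ωL = 6.174 Ω
X_C = 1/(ωC) = 103.5 Ω
Net reactance X = X_L − X_C = -97.35 Ω
Z = 26.00 − j97.35 Ω
|Z| = √(26.00² + 97.35²) = 100.8 Ω
∠Z = arctan(-97.35/26.00) = -75.05°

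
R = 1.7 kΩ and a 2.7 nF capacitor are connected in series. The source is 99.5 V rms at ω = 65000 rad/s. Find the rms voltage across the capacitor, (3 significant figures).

X_C = 1/(ωC) = 5700 Ω
Z = 1700 − j5700 Ω
|Z| = √(1700² + 5700²) = 5950 Ω
I = V/|Z| = 16.7 mA
V_C = I·|Z_C| = 0.0167 × 5700 = 95.3 V

95.3 V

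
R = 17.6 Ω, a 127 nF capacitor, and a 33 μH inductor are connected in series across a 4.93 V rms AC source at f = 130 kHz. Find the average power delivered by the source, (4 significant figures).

701.8 mW

ω = 2πf = 816800 rad/s
X_L = ωL = 26.95 Ω
X_C = 1/(ωC) = 9.640 Ω
Net reactance X = X_L − X_C = 17.31 Ω
Z = 17.60 + j17.31 Ω
|Z| = √(17.60² + 17.31²) = 24.69 Ω
∠Z = arctan(17.31/17.60) = 44.53°
I = V/|Z| = 199.7 mA
P = VI cos φ = 4.93 × 0.1997 × cos(44.53°) = 701.8 mW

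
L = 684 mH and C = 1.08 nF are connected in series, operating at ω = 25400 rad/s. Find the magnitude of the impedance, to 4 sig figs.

19080 Ω

X_L = ωL = 17370 Ω
X_C = 1/(ωC) = 36450 Ω
Net reactance X = X_L − X_C = -19080 Ω
Z = − j19080 Ω
|Z| = √(0² + 19080²) = 19080 Ω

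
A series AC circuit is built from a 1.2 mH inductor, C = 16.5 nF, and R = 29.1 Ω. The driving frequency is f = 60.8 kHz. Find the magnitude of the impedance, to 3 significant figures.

ω = 2πf = 382000 rad/s
X_L = ωL = 458 Ω
X_C = 1/(ωC) = 159 Ω
Net reactance X = X_L − X_C = 300 Ω
Z = 29.1 + j300 Ω
|Z| = √(29.1² + 300²) = 301 Ω

301 Ω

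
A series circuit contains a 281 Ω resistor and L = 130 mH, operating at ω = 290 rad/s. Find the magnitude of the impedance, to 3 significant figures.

284 Ω

X_L = ωL = 37.7 Ω
Z = 281 + j37.7 Ω
|Z| = √(281² + 37.7²) = 284 Ω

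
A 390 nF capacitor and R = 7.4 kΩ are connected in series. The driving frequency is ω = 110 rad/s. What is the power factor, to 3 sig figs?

0.303

X_C = 1/(ωC) = 23300 Ω
Z = 7400 − j23300 Ω
|Z| = √(7400² + 23300²) = 24500 Ω
∠Z = arctan(-23300/7400) = -72.4°
cos φ = cos(-72.4°) = 0.303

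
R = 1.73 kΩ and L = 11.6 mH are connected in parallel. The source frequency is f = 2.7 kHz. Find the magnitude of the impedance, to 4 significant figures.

195.5 Ω

ω = 2πf = 16960 rad/s
X_L = ωL = 196.8 Ω
Parallel: admittances add. Y = 1/R + 1/(jωL)
Y = (0.0005780 − j0.005082) S
|Y| = 0.005114 S → |Z| = 1/|Y| = 195.5 Ω, ∠Z = −∠Y = 83.51°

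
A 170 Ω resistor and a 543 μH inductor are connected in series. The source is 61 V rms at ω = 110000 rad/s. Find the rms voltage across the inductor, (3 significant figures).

X_L = ωL = 59.7 Ω
Z = 170 + j59.7 Ω
|Z| = √(170² + 59.7²) = 180 Ω
I = V/|Z| = 339 mA
V_L = I·|Z_L| = 0.339 × 59.7 = 20.2 V

20.2 V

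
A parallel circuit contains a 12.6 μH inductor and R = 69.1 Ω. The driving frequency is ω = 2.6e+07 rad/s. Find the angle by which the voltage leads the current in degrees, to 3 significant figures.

11.9°

X_L = ωL = 328 Ω
Parallel: admittances add. Y = 1/R + 1/(jωL)
Y = (0.0145 − j0.00305) S
|Y| = 0.0148 S → |Z| = 1/|Y| = 67.6 Ω, ∠Z = −∠Y = 11.9°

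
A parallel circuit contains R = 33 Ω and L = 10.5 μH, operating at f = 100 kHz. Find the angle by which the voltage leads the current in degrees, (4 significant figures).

ω = 2πf = 628300 rad/s
X_L = ωL = 6.597 Ω
Parallel: admittances add. Y = 1/R + 1/(jωL)
Y = (0.03030 − j0.1516) S
|Y| = 0.1546 S → |Z| = 1/|Y| = 6.469 Ω, ∠Z = −∠Y = 78.69°

78.69°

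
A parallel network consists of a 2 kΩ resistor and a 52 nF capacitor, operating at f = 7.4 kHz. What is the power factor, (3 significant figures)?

0.203

ω = 2πf = 46500 rad/s
X_C = 1/(ωC) = 414 Ω
Parallel: admittances add. Y = 1/R + jωC
Y = (0.000500 + j0.00242) S
|Y| = 0.00247 S → |Z| = 1/|Y| = 405 Ω, ∠Z = −∠Y = -78.3°
cos φ = cos(-78.3°) = 0.203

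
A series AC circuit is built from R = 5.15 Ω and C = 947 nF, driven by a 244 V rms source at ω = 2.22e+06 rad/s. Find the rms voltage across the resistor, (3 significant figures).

X_C = 1/(ωC) = 0.476 Ω
Z = 5.15 − j0.476 Ω
|Z| = √(5.15² + 0.476²) = 5.17 Ω
I = V/|Z| = 47.2 A
V_R = I·|Z_R| = 47.2 × 5.15 = 243 V

243 V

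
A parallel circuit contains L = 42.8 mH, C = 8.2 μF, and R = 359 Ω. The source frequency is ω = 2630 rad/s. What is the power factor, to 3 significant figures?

0.215

X_L = ωL = 113 Ω
X_C = 1/(ωC) = 46.4 Ω
Parallel: admittances add. Y = 1/R + 1/(jωL) + jωC
Y = (0.00279 + j0.0127) S
|Y| = 0.0130 S → |Z| = 1/|Y| = 77.0 Ω, ∠Z = −∠Y = -77.6°
cos φ = cos(-77.6°) = 0.215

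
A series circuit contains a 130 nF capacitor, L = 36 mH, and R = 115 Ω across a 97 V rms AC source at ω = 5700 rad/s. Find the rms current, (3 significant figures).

X_L = ωL = 205 Ω
X_C = 1/(ωC) = 1350 Ω
Net reactance X = X_L − X_C = -1140 Ω
Z = 115 − j1140 Ω
|Z| = √(115² + 1140²) = 1150 Ω
I = V/|Z| = 97/1150 = 84.3 mA

84.3 mA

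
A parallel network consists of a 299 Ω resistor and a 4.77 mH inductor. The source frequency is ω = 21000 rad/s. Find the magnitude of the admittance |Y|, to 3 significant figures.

10.5 mS

X_L = ωL = 100 Ω
Parallel: admittances add. Y = 1/R + 1/(jωL)
Y = (0.00334 − j0.00998) S
|Y| = 0.0105 S → |Z| = 1/|Y| = 95.0 Ω, ∠Z = −∠Y = 71.5°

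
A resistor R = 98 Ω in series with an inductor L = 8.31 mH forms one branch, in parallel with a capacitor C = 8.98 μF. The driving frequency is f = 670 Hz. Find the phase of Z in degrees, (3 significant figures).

-75.3°

ω = 2πf = 4210 rad/s
X_L = ωL = 35.0 Ω
X_C = 1/(ωC) = 26.5 Ω
Branch 1 (R+jX_L): Z₁ = 98.0 + j35.0 Ω, |Z₁| = 104 Ω
Branch 2 (−jX_C): Z₂ = −j26.5 Ω
Parallel: Z = Z₁Z₂/(Z₁+Z₂), |Z| = 28.0 Ω, ∠Z = -75.3°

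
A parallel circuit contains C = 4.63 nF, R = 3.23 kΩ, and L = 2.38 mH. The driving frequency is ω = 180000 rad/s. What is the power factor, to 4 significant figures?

X_L = ωL = 428.4 Ω
X_C = 1/(ωC) = 1200 Ω
Parallel: admittances add. Y = 1/R + 1/(jωL) + jωC
Y = (0.0003096 − j0.001501) S
|Y| = 0.001532 S → |Z| = 1/|Y| = 652.5 Ω, ∠Z = −∠Y = 78.34°
cos φ = cos(78.34°) = 0.2020

0.2020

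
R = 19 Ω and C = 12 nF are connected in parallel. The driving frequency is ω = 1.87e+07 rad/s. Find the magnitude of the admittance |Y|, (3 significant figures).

X_C = 1/(ωC) = 4.46 Ω
Parallel: admittances add. Y = 1/R + jωC
Y = (0.0526 + j0.224) S
|Y| = 0.230 S → |Z| = 1/|Y| = 4.34 Ω, ∠Z = −∠Y = -76.8°

230 mS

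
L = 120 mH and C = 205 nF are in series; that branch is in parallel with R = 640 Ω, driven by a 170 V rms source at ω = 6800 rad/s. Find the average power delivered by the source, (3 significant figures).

X_L = ωL = 816 Ω
X_C = 1/(ωC) = 717 Ω
Branch 1: Z₁ = R = 640 Ω
Branch 2 (series LC): Z₂ = j(X_L − X_C) = j98.6 Ω
Parallel: Z = Z₁Z₂/(Z₁+Z₂), |Z| = 97.5 Ω, ∠Z = 81.2°
I = V/|Z| = 1.74 A
P = VI cos φ = 170 × 1.74 × cos(81.2°) = 45.2 W

45.2 W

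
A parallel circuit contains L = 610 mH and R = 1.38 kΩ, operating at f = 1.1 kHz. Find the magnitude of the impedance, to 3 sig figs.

ω = 2πf = 6912 rad/s
X_L = ωL = 4220 Ω
Parallel: admittances add. Y = 1/R + 1/(jωL)
Y = (0.000725 − j0.000237) S
|Y| = 0.000762 S → |Z| = 1/|Y| = 1310 Ω, ∠Z = −∠Y = 18.1°

1310 Ω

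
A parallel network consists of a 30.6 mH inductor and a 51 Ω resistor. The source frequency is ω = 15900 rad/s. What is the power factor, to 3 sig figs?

X_L = ωL = 487 Ω
Parallel: admittances add. Y = 1/R + 1/(jωL)
Y = (0.0196 − j0.00206) S
|Y| = 0.0197 S → |Z| = 1/|Y| = 50.7 Ω, ∠Z = −∠Y = 5.98°
cos φ = cos(5.98°) = 0.995

0.995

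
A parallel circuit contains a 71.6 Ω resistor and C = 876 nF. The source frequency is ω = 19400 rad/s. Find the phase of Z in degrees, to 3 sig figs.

X_C = 1/(ωC) = 58.8 Ω
Parallel: admittances add. Y = 1/R + jωC
Y = (0.0140 + j0.0170) S
|Y| = 0.0220 S → |Z| = 1/|Y| = 45.5 Ω, ∠Z = −∠Y = -50.6°

-50.6°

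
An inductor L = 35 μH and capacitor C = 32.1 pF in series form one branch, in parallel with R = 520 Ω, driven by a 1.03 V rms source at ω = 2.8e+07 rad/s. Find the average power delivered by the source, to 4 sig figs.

X_L = ωL = 980.0 Ω
X_C = 1/(ωC) = 1113 Ω
Branch 1: Z₁ = R = 520.0 Ω
Branch 2 (series LC): Z₂ = j(X_L − X_C) = −j132.6 Ω
Parallel: Z = Z₁Z₂/(Z₁+Z₂), |Z| = 128.5 Ω, ∠Z = -75.70°
I = V/|Z| = 8.017 mA
P = VI cos φ = 1.03 × 0.008017 × cos(-75.70°) = 2.040 mW

2.040 mW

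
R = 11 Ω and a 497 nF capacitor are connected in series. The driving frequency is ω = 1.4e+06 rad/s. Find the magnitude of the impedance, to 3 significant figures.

X_C = 1/(ωC) = 1.44 Ω
Z = 11.0 − j1.44 Ω
|Z| = √(11.0² + 1.44²) = 11.1 Ω

11.1 Ω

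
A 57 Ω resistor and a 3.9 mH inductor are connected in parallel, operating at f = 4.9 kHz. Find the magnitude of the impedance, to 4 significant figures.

ω = 2πf = 30790 rad/s
X_L = ωL = 120.1 Ω
Parallel: admittances add. Y = 1/R + 1/(jωL)
Y = (0.01754 − j0.008328) S
|Y| = 0.01942 S → |Z| = 1/|Y| = 51.49 Ω, ∠Z = −∠Y = 25.39°

51.49 Ω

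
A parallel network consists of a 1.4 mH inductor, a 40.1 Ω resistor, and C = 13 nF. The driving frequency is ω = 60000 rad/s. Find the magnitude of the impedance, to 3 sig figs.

X_L = ωL = 84.0 Ω
X_C = 1/(ωC) = 1280 Ω
Parallel: admittances add. Y = 1/R + 1/(jωL) + jωC
Y = (0.0249 − j0.0111) S
|Y| = 0.0273 S → |Z| = 1/|Y| = 36.6 Ω, ∠Z = −∠Y = 24.0°

36.6 Ω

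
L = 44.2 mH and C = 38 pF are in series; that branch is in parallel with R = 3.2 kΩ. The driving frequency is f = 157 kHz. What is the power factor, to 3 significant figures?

0.983

ω = 2πf = 986500 rad/s
X_L = ωL = 43600 Ω
X_C = 1/(ωC) = 26700 Ω
Branch 1: Z₁ = R = 3200 Ω
Branch 2 (series LC): Z₂ = j(X_L − X_C) = j16900 Ω
Parallel: Z = Z₁Z₂/(Z₁+Z₂), |Z| = 3140 Ω, ∠Z = 10.7°
cos φ = cos(10.7°) = 0.983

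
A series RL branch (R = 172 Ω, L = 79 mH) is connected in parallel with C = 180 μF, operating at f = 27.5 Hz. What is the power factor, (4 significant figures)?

0.1853

ω = 2πf = 172.8 rad/s
X_L = ωL = 13.65 Ω
X_C = 1/(ωC) = 32.15 Ω
Branch 1 (R+jX_L): Z₁ = 172.0 + j13.65 Ω, |Z₁| = 172.5 Ω
Branch 2 (−jX_C): Z₂ = −j32.15 Ω
Parallel: Z = Z₁Z₂/(Z₁+Z₂), |Z| = 32.07 Ω, ∠Z = -79.32°
cos φ = cos(-79.32°) = 0.1853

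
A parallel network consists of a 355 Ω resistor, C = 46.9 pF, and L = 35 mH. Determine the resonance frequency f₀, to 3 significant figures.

ω₀ = 1/√(LC) = 1/√(0.035 × 4.69e-11) = 780500 rad/s
f₀ = ω₀/(2π) = 124 kHz

124 kHz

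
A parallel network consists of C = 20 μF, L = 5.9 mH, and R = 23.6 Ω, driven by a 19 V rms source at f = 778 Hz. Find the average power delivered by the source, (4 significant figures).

15.30 W

ω = 2πf = 4888 rad/s
X_L = ωL = 28.84 Ω
X_C = 1/(ωC) = 10.23 Ω
Parallel: admittances add. Y = 1/R + 1/(jωL) + jωC
Y = (0.04237 + j0.06309) S
|Y| = 0.07600 S → |Z| = 1/|Y| = 13.16 Ω, ∠Z = −∠Y = -56.12°
I = V/|Z| = 1.444 A
P = VI cos φ = 19 × 1.444 × cos(-56.12°) = 15.30 W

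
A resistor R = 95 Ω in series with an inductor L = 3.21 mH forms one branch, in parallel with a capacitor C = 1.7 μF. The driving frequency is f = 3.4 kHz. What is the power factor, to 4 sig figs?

0.2157

ω = 2πf = 21360 rad/s
X_L = ωL = 68.57 Ω
X_C = 1/(ωC) = 27.54 Ω
Branch 1 (R+jX_L): Z₁ = 95.00 + j68.57 Ω, |Z₁| = 117.2 Ω
Branch 2 (−jX_C): Z₂ = −j27.54 Ω
Parallel: Z = Z₁Z₂/(Z₁+Z₂), |Z| = 31.18 Ω, ∠Z = -77.54°
cos φ = cos(-77.54°) = 0.2157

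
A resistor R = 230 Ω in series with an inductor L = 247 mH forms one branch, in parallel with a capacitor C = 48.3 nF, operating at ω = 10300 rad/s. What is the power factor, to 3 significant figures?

0.311

X_L = ωL = 2540 Ω
X_C = 1/(ωC) = 2010 Ω
Branch 1 (R+jX_L): Z₁ = 230 + j2540 Ω, |Z₁| = 2550 Ω
Branch 2 (−jX_C): Z₂ = −j2010 Ω
Parallel: Z = Z₁Z₂/(Z₁+Z₂), |Z| = 8830 Ω, ∠Z = -71.9°
cos φ = cos(-71.9°) = 0.311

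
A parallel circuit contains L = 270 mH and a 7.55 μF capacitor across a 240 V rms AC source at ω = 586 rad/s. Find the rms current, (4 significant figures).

455.0 mA

X_L = ωL = 158.2 Ω
X_C = 1/(ωC) = 226.0 Ω
Parallel: admittances add. Y = 1/(jωL) + jωC
Y = (0 − j0.001896) S
|Y| = 0.001896 S → |Z| = 1/|Y| = 527.4 Ω, ∠Z = −∠Y = 90.00°
I = V/|Z| = 240/527.4 = 455.0 mA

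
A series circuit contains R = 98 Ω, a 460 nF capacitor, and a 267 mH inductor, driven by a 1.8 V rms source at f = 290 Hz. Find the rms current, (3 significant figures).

ω = 2πf = 1822 rad/s
X_L = ωL = 487 Ω
X_C = 1/(ωC) = 1190 Ω
Net reactance X = X_L − X_C = -707 Ω
Z = 98.0 − j707 Ω
|Z| = √(98.0² + 707²) = 713 Ω
I = V/|Z| = 1.8/713 = 2.52 mA

2.52 mA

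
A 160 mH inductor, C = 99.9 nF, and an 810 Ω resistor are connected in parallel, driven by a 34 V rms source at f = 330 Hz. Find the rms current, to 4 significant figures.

104.3 mA

ω = 2πf = 2073 rad/s
X_L = ωL = 331.8 Ω
X_C = 1/(ωC) = 4828 Ω
Parallel: admittances add. Y = 1/R + 1/(jωL) + jωC
Y = (0.001235 − j0.002807) S
|Y| = 0.003067 S → |Z| = 1/|Y| = 326.1 Ω, ∠Z = −∠Y = 66.26°
I = V/|Z| = 34/326.1 = 104.3 mA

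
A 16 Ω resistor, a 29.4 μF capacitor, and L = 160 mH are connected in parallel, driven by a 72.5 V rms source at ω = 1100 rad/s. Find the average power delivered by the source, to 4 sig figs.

328.5 W

X_L = ωL = 176.0 Ω
X_C = 1/(ωC) = 30.92 Ω
Parallel: admittances add. Y = 1/R + 1/(jωL) + jωC
Y = (0.06250 + j0.02666) S
|Y| = 0.06795 S → |Z| = 1/|Y| = 14.72 Ω, ∠Z = −∠Y = -23.10°
I = V/|Z| = 4.926 A
P = VI cos φ = 72.5 × 4.926 × cos(-23.10°) = 328.5 W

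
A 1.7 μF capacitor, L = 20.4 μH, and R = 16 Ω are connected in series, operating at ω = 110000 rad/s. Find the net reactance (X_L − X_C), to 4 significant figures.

-3.104 Ω

X_L = ωL = 2.244 Ω
X_C = 1/(ωC) = 5.348 Ω
X = 2.244 − 5.348 = -3.104 Ω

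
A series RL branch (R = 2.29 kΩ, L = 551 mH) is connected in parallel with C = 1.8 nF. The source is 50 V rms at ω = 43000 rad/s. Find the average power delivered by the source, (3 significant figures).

X_L = ωL = 23700 Ω
X_C = 1/(ωC) = 12900 Ω
Branch 1 (R+jX_L): Z₁ = 2290 + j23700 Ω, |Z₁| = 23800 Ω
Branch 2 (−jX_C): Z₂ = −j12900 Ω
Parallel: Z = Z₁Z₂/(Z₁+Z₂), |Z| = 27900 Ω, ∠Z = -83.5°
I = V/|Z| = 1.79 mA
P = VI cos φ = 50 × 0.00179 × cos(-83.5°) = 10.1 mW

10.1 mW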